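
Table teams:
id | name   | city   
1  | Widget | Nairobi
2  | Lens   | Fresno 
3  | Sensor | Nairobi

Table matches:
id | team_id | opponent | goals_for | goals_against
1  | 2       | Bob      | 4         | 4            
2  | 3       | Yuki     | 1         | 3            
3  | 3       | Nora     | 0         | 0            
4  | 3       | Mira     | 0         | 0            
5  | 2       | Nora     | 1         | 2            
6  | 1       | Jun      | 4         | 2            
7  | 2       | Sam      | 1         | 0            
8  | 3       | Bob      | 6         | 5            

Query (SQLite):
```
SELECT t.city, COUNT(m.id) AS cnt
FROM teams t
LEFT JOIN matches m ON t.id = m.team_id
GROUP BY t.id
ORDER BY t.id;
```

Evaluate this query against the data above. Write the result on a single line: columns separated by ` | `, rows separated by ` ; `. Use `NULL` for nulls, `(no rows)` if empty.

Nairobi | 1 ; Fresno | 3 ; Nairobi | 4

LEFT JOIN keeps every teams row; unmatched ones get NULL for matches columns.
Group by teams.id and compute COUNT(m.id). COUNT(col) of an all-NULL group is 0.
  1: ids {6} → COUNT(m.id)=1
  2: ids {1, 5, 7} → COUNT(m.id)=3
  3: ids {2, 3, 4, 8} → COUNT(m.id)=4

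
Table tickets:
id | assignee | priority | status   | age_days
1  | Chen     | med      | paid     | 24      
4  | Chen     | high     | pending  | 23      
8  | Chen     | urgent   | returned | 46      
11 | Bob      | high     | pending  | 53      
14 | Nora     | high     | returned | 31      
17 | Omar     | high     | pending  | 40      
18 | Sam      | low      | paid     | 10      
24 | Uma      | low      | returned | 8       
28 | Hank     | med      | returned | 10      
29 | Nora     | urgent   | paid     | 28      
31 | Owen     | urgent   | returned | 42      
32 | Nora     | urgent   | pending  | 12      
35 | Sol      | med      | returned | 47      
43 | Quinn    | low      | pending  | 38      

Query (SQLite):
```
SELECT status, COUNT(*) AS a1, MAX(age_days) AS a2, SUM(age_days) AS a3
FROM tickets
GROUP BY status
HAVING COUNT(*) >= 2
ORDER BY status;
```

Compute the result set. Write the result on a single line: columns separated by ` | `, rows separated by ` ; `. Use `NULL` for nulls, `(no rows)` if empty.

paid | 3 | 28 | 62 ; pending | 5 | 53 | 166 ; returned | 6 | 47 | 184

Group tickets by status.
Per group compute: COUNT(*), MAX(age_days), SUM(age_days).
HAVING: drop groups with fewer than 2 rows.
  paid: ids {1, 18, 29} → COUNT(*)=3, MAX(age_days)=28, SUM(age_days)=62
  pending: ids {4, 11, 17, 32, 43} → COUNT(*)=5, MAX(age_days)=53, SUM(age_days)=166
  returned: ids {8, 14, 24, 28, 31, 35} → COUNT(*)=6, MAX(age_days)=47, SUM(age_days)=184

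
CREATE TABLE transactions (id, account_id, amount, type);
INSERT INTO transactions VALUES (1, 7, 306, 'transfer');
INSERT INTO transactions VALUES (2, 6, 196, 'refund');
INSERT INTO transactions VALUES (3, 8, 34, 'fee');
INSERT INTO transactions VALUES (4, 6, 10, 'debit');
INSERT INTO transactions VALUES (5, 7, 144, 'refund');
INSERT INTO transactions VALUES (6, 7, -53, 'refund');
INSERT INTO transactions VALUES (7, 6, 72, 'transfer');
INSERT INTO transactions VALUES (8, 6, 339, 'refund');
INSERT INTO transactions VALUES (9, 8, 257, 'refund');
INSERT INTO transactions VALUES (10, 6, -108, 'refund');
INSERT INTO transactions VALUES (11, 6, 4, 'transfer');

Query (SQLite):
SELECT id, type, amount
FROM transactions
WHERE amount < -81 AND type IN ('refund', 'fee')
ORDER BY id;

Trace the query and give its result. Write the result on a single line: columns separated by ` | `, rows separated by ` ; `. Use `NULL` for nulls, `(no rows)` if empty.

amount < -81: ids {10}
type IN ('refund', 'fee'): ids {2, 3, 5, 6, 8, 9, 10}
Combine with AND.

10 | refund | -108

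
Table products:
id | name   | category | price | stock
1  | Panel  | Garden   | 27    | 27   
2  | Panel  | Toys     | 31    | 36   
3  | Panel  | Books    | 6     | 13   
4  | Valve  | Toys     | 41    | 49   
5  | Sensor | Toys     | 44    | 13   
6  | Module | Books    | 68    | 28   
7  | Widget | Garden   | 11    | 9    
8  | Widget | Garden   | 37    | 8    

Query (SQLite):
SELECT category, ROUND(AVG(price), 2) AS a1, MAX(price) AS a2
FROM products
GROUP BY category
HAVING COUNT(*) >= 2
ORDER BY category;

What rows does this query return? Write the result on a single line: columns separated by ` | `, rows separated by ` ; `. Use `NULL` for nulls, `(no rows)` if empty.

Books | 37 | 68 ; Garden | 25 | 37 ; Toys | 38.67 | 44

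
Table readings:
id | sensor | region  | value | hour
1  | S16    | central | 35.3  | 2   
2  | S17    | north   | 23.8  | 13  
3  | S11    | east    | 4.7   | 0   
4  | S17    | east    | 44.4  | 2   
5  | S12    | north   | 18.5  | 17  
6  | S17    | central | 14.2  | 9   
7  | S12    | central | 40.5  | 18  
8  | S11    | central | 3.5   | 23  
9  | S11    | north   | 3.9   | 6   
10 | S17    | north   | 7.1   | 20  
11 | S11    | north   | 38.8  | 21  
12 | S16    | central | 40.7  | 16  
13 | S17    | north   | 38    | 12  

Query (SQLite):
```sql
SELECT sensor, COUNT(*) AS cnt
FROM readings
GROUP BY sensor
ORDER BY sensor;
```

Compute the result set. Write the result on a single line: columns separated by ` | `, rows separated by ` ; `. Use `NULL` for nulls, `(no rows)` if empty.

Partition readings by sensor; compute COUNT(*) within each group.
  S11: ids {3, 8, 9, 11} → COUNT(*)=4
  S12: ids {5, 7} → COUNT(*)=2
  S16: ids {1, 12} → COUNT(*)=2
  S17: ids {2, 4, 6, 10, 13} → COUNT(*)=5

S11 | 4 ; S12 | 2 ; S16 | 2 ; S17 | 5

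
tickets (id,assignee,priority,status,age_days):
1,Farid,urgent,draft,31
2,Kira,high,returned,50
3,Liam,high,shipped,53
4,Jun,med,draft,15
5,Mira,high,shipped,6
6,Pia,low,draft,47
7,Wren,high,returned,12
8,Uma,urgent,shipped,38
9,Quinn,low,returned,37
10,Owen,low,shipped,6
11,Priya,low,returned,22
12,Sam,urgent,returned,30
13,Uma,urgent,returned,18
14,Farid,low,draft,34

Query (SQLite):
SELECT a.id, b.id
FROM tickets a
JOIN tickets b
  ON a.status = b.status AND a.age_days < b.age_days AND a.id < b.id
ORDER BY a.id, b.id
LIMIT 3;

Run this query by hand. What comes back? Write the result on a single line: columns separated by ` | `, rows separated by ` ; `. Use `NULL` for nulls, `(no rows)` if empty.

Pairs (a,b) with same status, a.age_days < b.age_days, a.id < b.id.
status groups: draft:{1,4,6,14} returned:{2,7,9,11,12,13} shipped:{3,5,8,10}
Ordered by (a.id, b.id); first 3.

1 | 6 ; 1 | 14 ; 4 | 6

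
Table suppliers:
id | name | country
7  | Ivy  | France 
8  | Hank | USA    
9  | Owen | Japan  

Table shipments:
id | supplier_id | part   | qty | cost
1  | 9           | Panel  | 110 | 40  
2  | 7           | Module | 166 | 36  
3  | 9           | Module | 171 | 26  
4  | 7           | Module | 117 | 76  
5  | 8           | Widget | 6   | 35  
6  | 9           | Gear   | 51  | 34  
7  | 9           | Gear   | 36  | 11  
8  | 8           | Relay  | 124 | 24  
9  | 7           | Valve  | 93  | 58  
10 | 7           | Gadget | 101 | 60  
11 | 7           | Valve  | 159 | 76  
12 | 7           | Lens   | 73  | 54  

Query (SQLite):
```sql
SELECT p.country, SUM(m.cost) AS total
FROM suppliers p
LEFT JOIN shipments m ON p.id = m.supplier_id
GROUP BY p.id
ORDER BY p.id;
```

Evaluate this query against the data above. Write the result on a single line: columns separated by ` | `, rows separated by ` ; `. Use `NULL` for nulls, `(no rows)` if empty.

LEFT JOIN keeps every suppliers row; unmatched ones get NULL for shipments columns.
Group by suppliers.id and compute SUM(m.cost). SUM over an all-NULL group is NULL.
  7: ids {2, 4, 9, 10, 11, 12} → SUM(m.cost)=360
  8: ids {5, 8} → SUM(m.cost)=59
  9: ids {1, 3, 6, 7} → SUM(m.cost)=111

France | 360 ; USA | 59 ; Japan | 111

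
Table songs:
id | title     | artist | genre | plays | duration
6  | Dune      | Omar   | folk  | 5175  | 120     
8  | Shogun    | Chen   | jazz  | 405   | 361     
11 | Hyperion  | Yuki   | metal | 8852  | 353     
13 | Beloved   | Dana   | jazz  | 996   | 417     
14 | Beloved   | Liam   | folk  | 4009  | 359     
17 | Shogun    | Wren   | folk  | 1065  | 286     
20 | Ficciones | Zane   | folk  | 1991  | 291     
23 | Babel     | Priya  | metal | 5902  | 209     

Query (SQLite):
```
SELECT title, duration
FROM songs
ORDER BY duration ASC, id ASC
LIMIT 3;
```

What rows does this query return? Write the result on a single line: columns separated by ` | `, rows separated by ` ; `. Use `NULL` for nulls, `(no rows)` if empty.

Dune | 120 ; Babel | 209 ; Shogun | 286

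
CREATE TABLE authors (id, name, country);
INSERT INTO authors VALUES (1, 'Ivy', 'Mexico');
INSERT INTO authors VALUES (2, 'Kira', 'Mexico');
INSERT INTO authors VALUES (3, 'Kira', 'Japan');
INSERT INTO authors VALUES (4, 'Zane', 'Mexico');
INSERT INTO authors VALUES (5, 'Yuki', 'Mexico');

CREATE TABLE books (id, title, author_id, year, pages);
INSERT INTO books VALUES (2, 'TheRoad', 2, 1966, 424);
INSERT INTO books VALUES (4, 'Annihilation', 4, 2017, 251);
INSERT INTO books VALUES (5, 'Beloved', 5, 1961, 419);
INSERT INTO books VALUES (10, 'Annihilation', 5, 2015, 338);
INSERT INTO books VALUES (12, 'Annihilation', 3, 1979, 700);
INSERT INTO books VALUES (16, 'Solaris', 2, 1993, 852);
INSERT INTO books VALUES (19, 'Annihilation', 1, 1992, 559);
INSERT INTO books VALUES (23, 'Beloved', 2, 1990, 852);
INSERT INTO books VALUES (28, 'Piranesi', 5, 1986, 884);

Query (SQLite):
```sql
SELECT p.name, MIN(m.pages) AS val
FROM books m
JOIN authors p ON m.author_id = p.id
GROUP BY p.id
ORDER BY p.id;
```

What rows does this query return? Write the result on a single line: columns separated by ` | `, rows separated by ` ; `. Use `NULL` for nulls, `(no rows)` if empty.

Join each books row to its authors via author_id.
Group joined rows by authors.id; compute MIN(m.pages) per group.
  1: ids {19} → MIN(m.pages)=559
  2: ids {2, 16, 23} → MIN(m.pages)=424
  3: ids {12} → MIN(m.pages)=700
  4: ids {4} → MIN(m.pages)=251
  5: ids {5, 10, 28} → MIN(m.pages)=338

Ivy | 559 ; Kira | 424 ; Kira | 700 ; Zane | 251 ; Yuki | 338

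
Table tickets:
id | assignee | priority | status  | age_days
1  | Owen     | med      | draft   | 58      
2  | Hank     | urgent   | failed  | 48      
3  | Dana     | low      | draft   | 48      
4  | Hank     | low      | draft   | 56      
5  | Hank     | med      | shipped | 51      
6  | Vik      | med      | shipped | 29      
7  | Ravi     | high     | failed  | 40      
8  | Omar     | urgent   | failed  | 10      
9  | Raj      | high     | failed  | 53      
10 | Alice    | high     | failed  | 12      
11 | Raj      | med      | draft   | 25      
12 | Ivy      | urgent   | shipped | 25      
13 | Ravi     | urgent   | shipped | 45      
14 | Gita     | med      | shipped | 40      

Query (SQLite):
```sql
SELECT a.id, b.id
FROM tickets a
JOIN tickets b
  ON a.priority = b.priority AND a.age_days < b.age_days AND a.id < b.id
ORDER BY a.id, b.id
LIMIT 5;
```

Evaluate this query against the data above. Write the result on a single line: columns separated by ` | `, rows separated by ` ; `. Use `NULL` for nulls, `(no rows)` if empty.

3 | 4 ; 6 | 14 ; 7 | 9 ; 8 | 12 ; 8 | 13

Pairs (a,b) with same priority, a.age_days < b.age_days, a.id < b.id.
priority groups: high:{7,9,10} low:{3,4} med:{1,5,6,11,14} urgent:{2,8,12,13}
Ordered by (a.id, b.id); first 5.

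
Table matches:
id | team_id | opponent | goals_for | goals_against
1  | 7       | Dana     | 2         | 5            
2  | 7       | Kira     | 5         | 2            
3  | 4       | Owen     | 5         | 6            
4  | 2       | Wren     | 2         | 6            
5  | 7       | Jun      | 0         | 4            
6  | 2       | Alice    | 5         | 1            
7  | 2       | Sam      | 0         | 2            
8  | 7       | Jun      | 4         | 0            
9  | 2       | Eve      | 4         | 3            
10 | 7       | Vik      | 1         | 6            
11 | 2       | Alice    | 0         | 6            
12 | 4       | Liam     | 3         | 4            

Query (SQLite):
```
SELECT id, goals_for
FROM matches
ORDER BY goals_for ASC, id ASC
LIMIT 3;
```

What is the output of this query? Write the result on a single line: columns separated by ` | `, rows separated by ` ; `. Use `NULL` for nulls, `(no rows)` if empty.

Sort by goals_for asc, tiebreak id asc: (0, id=5), (0, id=7), (0, id=11), (1, id=10), (2, id=1), (2, id=4) …. Take first 3.

5 | 0 ; 7 | 0 ; 11 | 0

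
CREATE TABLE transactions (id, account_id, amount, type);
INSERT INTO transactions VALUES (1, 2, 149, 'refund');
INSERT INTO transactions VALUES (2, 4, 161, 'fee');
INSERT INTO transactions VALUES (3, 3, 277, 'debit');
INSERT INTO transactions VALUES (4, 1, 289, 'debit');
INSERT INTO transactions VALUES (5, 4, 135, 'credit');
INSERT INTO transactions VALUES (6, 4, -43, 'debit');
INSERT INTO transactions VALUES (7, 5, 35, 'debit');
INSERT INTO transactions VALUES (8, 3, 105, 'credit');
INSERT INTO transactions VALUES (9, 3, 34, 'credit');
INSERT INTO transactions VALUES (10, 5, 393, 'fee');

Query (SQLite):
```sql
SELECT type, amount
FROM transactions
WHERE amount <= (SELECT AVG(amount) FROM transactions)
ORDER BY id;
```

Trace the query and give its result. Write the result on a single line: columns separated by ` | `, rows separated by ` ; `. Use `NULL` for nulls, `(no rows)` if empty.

Scalar subquery: AVG(amount) over all transactions rows = 153.5.
Keep rows where amount <= that value.

refund | 149 ; credit | 135 ; debit | -43 ; debit | 35 ; credit | 105 ; credit | 34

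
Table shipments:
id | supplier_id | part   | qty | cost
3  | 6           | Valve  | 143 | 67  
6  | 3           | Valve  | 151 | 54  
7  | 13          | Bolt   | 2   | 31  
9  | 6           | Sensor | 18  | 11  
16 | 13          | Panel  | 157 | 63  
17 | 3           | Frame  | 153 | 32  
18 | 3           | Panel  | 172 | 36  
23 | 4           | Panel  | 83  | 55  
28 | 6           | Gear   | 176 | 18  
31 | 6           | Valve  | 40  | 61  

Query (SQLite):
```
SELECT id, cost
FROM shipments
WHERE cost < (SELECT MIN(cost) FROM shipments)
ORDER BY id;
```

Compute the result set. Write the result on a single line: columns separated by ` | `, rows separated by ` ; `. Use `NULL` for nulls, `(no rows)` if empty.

(no rows)

Scalar subquery: MIN(cost) over all shipments rows = 11.
Keep rows where cost < that value.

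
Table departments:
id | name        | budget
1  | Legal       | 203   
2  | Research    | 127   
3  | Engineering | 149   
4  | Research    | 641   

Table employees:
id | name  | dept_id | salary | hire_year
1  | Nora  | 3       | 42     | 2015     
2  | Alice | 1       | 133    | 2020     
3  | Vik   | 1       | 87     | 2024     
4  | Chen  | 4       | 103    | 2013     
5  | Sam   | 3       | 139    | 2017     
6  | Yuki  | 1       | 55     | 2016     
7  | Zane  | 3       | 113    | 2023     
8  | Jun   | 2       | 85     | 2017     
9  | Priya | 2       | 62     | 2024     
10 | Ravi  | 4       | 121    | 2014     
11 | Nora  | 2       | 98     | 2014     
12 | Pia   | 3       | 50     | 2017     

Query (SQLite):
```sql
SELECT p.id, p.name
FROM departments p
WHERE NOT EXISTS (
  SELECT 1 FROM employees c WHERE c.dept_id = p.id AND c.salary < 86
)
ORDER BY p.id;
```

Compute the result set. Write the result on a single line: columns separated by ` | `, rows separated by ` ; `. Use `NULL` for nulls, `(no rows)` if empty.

For each departments row, check whether any employees with matching dept_id has salary < 86.
Keep rows where that is false.

4 | Research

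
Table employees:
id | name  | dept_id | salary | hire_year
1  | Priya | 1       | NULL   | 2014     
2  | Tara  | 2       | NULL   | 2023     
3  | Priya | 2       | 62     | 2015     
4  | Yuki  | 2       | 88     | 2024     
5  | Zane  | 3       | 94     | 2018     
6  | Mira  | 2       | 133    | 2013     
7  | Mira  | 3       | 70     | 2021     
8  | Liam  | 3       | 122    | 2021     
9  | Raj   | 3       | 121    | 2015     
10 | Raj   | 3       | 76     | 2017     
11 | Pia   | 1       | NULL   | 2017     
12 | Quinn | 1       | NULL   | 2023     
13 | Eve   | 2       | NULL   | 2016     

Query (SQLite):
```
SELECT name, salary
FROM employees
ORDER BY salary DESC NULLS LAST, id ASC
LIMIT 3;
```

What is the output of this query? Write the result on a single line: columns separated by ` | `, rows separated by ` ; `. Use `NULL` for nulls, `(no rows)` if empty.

Sort by salary desc, tiebreak id asc: (133, id=6), (122, id=8), (121, id=9), (94, id=5), (88, id=4), (76, id=10) …. Take first 3.
NULLS LAST: NULL salary rows go after all non-NULL rows (among themselves ordered by id asc).

Mira | 133 ; Liam | 122 ; Raj | 121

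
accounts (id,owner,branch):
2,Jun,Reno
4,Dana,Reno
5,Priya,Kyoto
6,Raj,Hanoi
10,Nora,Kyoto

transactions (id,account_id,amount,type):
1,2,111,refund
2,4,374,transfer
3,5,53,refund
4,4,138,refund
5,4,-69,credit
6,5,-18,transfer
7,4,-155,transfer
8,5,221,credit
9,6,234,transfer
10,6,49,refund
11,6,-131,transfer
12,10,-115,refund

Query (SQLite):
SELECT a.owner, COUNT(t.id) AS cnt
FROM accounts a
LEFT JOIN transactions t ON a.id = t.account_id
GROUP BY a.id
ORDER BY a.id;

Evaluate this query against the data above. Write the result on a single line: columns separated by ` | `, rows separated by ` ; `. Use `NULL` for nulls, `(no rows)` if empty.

Jun | 1 ; Dana | 4 ; Priya | 3 ; Raj | 3 ; Nora | 1

LEFT JOIN keeps every accounts row; unmatched ones get NULL for transactions columns.
Group by accounts.id and compute COUNT(t.id). COUNT(col) of an all-NULL group is 0.
  2: ids {1} → COUNT(t.id)=1
  4: ids {2, 4, 5, 7} → COUNT(t.id)=4
  5: ids {3, 6, 8} → COUNT(t.id)=3
  6: ids {9, 10, 11} → COUNT(t.id)=3
  10: ids {12} → COUNT(t.id)=1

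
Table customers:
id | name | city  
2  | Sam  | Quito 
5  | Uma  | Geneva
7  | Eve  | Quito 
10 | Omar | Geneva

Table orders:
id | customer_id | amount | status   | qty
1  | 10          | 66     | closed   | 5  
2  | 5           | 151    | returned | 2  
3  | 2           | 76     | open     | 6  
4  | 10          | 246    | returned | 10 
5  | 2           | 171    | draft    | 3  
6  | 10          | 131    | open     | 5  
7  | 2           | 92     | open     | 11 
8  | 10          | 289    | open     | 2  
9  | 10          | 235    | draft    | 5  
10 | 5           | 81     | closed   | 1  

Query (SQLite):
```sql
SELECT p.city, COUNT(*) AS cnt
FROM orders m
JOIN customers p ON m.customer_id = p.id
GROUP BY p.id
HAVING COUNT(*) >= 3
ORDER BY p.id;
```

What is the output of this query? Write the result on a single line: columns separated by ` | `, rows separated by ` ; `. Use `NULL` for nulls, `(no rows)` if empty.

Quito | 3 ; Geneva | 5

Join each orders row to its customers via customer_id.
Group joined rows by customers.id; compute COUNT(*) per group.
HAVING: keep groups with count ≥ 3.
  2: ids {3, 5, 7} → COUNT(*)=3
  5: ids {2, 10} → COUNT(*)=2
  10: ids {1, 4, 6, 8, 9} → COUNT(*)=5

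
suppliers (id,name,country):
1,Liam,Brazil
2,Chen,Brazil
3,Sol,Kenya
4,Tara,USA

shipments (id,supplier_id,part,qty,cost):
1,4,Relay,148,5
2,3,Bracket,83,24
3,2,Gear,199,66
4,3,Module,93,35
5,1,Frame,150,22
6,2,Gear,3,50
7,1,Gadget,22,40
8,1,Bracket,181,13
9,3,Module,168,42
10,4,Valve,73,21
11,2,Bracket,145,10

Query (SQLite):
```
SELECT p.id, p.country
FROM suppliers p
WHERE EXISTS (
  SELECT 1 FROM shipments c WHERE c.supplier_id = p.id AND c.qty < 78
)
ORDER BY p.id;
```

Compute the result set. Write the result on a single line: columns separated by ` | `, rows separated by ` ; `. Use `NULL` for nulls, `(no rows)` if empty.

For each suppliers row, check whether any shipments with matching supplier_id has qty < 78.
Keep rows where that is true.

1 | Brazil ; 2 | Brazil ; 4 | USA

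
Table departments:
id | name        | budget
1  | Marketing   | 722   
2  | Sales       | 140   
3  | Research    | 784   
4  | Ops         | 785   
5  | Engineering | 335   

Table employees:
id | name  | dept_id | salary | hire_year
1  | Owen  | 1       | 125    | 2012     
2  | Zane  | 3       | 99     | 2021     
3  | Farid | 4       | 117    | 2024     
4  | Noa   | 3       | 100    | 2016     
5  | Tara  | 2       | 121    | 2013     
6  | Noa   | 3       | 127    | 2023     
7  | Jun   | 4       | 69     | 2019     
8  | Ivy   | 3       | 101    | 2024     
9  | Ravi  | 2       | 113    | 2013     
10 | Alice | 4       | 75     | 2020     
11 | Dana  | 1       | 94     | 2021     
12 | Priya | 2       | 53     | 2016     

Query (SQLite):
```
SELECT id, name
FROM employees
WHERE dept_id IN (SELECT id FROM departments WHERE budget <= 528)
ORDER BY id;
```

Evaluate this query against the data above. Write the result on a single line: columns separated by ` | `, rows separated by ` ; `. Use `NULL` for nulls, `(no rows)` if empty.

Inner query: departments.id where budget <= 528.
Outer: keep employees rows whose dept_id is in that set.
Inner query → {2, 5}

5 | Tara ; 9 | Ravi ; 12 | Priya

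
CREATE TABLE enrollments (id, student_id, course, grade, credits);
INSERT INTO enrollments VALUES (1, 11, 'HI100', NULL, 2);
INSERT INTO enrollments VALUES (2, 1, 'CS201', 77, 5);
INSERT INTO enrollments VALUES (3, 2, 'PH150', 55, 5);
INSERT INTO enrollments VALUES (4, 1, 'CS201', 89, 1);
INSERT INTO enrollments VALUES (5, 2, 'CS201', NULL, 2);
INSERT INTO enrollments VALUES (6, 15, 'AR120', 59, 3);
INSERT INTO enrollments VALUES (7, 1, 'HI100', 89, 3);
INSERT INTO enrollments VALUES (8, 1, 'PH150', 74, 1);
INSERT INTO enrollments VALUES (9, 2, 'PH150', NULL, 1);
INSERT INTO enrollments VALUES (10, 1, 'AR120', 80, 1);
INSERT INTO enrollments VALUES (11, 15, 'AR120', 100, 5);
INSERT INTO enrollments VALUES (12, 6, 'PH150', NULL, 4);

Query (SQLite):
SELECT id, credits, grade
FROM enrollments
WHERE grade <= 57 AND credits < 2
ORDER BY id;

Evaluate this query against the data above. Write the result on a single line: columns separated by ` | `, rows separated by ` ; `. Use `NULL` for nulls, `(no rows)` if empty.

grade <= 57: ids {3}
credits < 2: ids {4, 8, 9, 10}
Combine with AND.

(no rows)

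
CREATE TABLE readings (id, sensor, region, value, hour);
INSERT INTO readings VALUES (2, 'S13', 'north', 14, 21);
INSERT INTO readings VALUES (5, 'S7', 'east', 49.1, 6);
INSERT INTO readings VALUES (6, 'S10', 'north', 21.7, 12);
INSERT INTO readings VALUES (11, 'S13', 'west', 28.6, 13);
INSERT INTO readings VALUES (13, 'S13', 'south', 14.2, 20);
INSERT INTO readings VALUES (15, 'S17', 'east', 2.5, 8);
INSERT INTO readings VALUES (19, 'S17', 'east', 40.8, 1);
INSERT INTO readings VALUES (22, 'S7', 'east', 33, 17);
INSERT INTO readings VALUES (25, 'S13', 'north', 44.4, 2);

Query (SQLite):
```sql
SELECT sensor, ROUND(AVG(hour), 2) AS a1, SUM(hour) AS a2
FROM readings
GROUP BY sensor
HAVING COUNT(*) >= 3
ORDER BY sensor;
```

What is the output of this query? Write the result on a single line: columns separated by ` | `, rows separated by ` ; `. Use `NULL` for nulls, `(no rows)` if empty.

Group readings by sensor.
Per group compute: ROUND(AVG(hour), 2), SUM(hour).
HAVING: drop groups with fewer than 3 rows.
  S10: ids {6} → ROUND(AVG(hour), 2)=12, SUM(hour)=12
  S13: ids {2, 11, 13, 25} → ROUND(AVG(hour), 2)=14, SUM(hour)=56
  S17: ids {15, 19} → ROUND(AVG(hour), 2)=4.5, SUM(hour)=9
  S7: ids {5, 22} → ROUND(AVG(hour), 2)=11.5, SUM(hour)=23

S13 | 14 | 56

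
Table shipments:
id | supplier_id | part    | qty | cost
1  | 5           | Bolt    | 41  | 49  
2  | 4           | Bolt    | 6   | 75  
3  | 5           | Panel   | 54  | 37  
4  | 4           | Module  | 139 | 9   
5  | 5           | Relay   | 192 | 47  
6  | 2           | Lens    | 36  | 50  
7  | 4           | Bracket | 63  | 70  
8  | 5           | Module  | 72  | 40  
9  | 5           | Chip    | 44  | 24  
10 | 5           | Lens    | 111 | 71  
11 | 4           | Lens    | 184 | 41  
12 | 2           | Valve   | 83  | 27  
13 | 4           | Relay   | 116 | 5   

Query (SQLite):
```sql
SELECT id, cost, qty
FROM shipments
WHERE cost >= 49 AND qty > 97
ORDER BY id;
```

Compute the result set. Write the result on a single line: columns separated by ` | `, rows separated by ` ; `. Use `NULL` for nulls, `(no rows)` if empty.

cost >= 49: ids {1, 2, 6, 7, 10}
qty > 97: ids {4, 5, 10, 11, 13}
Combine with AND.

10 | 71 | 111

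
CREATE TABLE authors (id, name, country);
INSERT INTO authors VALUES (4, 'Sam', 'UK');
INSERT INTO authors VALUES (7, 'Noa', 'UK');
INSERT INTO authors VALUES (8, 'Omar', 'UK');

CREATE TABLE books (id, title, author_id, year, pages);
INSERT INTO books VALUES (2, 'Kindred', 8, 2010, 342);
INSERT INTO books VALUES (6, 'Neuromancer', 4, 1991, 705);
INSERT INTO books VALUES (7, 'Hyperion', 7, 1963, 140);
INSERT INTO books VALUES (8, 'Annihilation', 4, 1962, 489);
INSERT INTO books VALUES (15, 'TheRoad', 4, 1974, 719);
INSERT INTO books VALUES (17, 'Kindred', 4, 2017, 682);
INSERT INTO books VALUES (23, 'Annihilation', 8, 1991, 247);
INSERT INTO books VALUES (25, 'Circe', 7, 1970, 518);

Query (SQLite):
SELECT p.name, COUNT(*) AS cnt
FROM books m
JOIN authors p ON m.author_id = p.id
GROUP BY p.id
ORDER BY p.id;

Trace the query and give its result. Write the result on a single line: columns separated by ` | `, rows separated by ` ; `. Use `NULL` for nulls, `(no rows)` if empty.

Join each books row to its authors via author_id.
Group joined rows by authors.id; compute COUNT(*) per group.
  4: ids {6, 8, 15, 17} → COUNT(*)=4
  7: ids {7, 25} → COUNT(*)=2
  8: ids {2, 23} → COUNT(*)=2

Sam | 4 ; Noa | 2 ; Omar | 2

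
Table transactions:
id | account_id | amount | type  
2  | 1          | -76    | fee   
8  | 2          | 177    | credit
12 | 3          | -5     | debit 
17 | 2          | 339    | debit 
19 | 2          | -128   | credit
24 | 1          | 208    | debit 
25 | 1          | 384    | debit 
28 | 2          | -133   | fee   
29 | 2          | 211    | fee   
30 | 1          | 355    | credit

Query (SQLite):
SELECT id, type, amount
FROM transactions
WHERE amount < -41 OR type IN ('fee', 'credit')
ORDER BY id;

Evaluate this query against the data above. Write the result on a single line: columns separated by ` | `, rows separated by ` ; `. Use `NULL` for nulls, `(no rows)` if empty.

2 | fee | -76 ; 8 | credit | 177 ; 19 | credit | -128 ; 28 | fee | -133 ; 29 | fee | 211 ; 30 | credit | 355

amount < -41: ids {2, 19, 28}
type IN ('fee', 'credit'): ids {2, 8, 19, 28, 29, 30}
Combine with OR.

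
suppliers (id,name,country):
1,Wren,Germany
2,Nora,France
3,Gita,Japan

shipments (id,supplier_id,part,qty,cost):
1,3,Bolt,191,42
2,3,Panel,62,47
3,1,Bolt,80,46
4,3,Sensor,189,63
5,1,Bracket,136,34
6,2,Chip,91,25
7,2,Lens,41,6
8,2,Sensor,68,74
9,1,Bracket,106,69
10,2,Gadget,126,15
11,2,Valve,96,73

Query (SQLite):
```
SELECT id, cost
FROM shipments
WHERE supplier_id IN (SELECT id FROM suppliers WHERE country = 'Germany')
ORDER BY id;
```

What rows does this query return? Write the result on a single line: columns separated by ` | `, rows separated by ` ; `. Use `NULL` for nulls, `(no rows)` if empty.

3 | 46 ; 5 | 34 ; 9 | 69

Inner query: suppliers.id where country = 'Germany'.
Outer: keep shipments rows whose supplier_id is in that set.
Inner query → {1}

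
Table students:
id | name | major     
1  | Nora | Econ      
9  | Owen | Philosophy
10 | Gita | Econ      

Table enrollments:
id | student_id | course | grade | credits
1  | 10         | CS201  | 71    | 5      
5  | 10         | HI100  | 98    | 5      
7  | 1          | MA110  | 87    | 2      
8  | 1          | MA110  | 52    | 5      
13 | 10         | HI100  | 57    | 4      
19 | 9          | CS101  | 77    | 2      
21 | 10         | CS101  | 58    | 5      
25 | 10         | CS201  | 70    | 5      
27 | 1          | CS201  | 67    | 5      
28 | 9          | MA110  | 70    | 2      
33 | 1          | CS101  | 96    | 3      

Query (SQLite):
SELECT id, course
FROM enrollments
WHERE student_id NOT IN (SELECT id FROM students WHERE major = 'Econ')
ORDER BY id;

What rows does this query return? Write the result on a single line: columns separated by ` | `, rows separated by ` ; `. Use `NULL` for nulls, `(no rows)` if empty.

19 | CS101 ; 28 | MA110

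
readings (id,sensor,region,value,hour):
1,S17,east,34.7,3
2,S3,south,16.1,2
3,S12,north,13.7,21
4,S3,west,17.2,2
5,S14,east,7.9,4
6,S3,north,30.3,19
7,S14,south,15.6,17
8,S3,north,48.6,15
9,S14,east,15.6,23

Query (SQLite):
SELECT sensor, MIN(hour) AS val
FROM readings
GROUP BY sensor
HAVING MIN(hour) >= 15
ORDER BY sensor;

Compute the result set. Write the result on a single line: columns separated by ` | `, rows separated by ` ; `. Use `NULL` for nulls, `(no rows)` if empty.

Partition readings by sensor; compute MIN(hour) within each group.
HAVING: keep groups where MIN(hour) >= 15.
  S12: ids {3} → MIN(hour)=21
  S14: ids {5, 7, 9} → MIN(hour)=4
  S17: ids {1} → MIN(hour)=3
  S3: ids {2, 4, 6, 8} → MIN(hour)=2

S12 | 21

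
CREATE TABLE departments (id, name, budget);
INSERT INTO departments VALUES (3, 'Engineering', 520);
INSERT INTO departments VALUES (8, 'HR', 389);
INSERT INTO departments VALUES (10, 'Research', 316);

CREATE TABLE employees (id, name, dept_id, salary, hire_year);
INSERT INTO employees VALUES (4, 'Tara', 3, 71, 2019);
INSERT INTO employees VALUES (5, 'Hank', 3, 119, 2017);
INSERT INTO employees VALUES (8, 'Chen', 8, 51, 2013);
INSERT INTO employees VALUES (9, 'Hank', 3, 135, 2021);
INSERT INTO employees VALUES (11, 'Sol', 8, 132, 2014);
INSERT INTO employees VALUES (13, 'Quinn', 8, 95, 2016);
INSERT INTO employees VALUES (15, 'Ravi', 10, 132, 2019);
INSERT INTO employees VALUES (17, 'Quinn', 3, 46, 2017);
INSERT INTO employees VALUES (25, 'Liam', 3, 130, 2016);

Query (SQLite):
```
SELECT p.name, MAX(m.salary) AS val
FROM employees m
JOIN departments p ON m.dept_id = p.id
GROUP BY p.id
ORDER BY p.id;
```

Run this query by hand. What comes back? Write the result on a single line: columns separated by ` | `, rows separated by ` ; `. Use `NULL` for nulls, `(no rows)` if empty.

Engineering | 135 ; HR | 132 ; Research | 132

Join each employees row to its departments via dept_id.
Group joined rows by departments.id; compute MAX(m.salary) per group.
  3: ids {4, 5, 9, 17, 25} → MAX(m.salary)=135
  8: ids {8, 11, 13} → MAX(m.salary)=132
  10: ids {15} → MAX(m.salary)=132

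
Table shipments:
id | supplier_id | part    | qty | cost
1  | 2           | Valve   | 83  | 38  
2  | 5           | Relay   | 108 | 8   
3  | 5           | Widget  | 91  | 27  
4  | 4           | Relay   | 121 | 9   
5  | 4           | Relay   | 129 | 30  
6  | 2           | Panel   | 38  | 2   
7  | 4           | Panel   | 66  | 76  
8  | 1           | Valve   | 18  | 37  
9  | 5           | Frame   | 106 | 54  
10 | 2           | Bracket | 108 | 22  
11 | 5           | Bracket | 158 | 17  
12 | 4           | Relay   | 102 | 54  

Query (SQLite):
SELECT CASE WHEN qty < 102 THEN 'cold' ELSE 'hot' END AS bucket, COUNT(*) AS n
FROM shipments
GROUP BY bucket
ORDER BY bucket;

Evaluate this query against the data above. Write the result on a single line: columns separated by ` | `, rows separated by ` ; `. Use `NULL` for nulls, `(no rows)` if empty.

Bucket rows by qty < 102 → 'cold' else 'hot'; count each bucket.

cold | 5 ; hot | 7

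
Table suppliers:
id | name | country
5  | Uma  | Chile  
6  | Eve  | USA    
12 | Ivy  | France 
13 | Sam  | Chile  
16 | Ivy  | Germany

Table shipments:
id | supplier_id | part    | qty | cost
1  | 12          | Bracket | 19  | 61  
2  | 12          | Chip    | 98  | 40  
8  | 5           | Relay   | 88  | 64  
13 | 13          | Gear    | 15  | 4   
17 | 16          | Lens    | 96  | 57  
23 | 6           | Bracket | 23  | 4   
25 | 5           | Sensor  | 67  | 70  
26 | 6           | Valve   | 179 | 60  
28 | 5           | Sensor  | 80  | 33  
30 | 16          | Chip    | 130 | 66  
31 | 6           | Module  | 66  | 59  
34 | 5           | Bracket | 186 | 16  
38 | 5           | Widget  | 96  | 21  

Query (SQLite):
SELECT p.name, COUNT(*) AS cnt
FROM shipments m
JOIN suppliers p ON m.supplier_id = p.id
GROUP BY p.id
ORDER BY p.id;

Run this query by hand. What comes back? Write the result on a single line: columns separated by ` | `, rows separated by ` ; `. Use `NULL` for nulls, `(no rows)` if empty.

Uma | 5 ; Eve | 3 ; Ivy | 2 ; Sam | 1 ; Ivy | 2

Join each shipments row to its suppliers via supplier_id.
Group joined rows by suppliers.id; compute COUNT(*) per group.
  5: ids {8, 25, 28, 34, 38} → COUNT(*)=5
  6: ids {23, 26, 31} → COUNT(*)=3
  12: ids {1, 2} → COUNT(*)=2
  13: ids {13} → COUNT(*)=1
  16: ids {17, 30} → COUNT(*)=2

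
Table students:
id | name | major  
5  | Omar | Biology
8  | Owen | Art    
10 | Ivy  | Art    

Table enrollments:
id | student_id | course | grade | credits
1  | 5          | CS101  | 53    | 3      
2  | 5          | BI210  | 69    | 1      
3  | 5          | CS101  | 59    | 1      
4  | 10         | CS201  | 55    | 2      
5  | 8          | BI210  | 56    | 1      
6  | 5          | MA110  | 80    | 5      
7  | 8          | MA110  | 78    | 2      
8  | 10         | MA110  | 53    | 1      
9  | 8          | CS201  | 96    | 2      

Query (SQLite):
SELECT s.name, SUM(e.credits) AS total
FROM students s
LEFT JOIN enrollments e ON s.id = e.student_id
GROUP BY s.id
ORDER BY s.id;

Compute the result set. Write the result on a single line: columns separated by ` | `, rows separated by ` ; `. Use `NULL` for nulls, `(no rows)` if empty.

Omar | 10 ; Owen | 5 ; Ivy | 3

LEFT JOIN keeps every students row; unmatched ones get NULL for enrollments columns.
Group by students.id and compute SUM(e.credits). SUM over an all-NULL group is NULL.
  5: ids {1, 2, 3, 6} → SUM(e.credits)=10
  8: ids {5, 7, 9} → SUM(e.credits)=5
  10: ids {4, 8} → SUM(e.credits)=3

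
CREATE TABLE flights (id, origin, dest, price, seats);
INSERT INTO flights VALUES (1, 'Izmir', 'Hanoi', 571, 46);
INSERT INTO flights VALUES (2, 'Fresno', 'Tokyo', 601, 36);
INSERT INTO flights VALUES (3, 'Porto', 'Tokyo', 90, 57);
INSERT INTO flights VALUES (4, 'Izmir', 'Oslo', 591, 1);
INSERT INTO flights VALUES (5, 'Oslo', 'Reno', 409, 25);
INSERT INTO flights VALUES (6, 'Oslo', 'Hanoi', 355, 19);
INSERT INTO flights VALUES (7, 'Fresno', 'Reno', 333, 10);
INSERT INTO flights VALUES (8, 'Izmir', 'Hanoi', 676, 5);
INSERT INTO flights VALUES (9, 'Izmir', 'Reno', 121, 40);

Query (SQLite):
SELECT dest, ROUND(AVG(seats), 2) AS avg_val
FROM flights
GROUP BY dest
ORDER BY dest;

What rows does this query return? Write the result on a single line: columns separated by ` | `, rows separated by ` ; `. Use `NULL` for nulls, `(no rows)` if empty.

Hanoi | 23.33 ; Oslo | 1 ; Reno | 25 ; Tokyo | 46.5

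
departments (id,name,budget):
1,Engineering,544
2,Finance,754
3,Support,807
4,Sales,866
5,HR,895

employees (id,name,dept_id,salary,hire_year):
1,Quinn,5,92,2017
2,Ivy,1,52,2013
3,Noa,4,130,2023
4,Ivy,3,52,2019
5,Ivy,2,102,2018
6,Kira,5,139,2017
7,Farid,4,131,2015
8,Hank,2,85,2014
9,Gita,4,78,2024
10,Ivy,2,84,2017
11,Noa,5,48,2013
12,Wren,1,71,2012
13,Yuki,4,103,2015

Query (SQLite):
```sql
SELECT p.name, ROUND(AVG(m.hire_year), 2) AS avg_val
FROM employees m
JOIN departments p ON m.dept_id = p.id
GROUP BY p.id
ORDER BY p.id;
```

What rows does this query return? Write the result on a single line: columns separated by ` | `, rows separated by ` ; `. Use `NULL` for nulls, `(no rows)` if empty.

Join each employees row to its departments via dept_id.
Group joined rows by departments.id; compute ROUND(AVG(m.hire_year), 2) per group.
  1: ids {2, 12} → ROUND(AVG(m.hire_year), 2)=2012.5
  2: ids {5, 8, 10} → ROUND(AVG(m.hire_year), 2)=2016.33
  3: ids {4} → ROUND(AVG(m.hire_year), 2)=2019
  4: ids {3, 7, 9, 13} → ROUND(AVG(m.hire_year), 2)=2019.25
  5: ids {1, 6, 11} → ROUND(AVG(m.hire_year), 2)=2015.67

Engineering | 2012.5 ; Finance | 2016.33 ; Support | 2019 ; Sales | 2019.25 ; HR | 2015.67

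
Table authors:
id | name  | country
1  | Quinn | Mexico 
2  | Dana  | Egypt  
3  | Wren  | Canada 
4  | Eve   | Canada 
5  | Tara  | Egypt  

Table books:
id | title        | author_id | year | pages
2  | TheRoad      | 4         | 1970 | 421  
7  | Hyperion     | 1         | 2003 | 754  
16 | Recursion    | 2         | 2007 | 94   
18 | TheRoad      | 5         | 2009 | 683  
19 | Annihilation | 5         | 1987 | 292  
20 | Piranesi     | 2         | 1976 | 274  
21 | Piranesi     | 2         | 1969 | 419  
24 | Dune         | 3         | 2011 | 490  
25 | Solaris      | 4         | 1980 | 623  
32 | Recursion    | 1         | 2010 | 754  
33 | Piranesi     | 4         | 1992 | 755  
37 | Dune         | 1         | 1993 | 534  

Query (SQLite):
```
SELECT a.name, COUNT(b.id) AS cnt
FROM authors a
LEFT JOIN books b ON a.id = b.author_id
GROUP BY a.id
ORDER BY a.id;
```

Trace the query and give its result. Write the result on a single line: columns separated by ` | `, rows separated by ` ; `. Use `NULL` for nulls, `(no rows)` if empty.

LEFT JOIN keeps every authors row; unmatched ones get NULL for books columns.
Group by authors.id and compute COUNT(b.id). COUNT(col) of an all-NULL group is 0.
  1: ids {7, 32, 37} → COUNT(b.id)=3
  2: ids {16, 20, 21} → COUNT(b.id)=3
  3: ids {24} → COUNT(b.id)=1
  4: ids {2, 25, 33} → COUNT(b.id)=3
  5: ids {18, 19} → COUNT(b.id)=2

Quinn | 3 ; Dana | 3 ; Wren | 1 ; Eve | 3 ; Tara | 2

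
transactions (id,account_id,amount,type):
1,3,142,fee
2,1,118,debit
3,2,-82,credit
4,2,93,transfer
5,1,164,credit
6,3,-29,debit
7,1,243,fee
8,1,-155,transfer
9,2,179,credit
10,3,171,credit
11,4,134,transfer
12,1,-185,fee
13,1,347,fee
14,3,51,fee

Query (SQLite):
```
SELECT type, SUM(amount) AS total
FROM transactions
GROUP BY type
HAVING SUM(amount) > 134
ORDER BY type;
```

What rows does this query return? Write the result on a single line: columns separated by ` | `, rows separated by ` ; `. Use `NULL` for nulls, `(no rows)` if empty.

credit | 432 ; fee | 598

Partition transactions by type; compute SUM(amount) within each group.
HAVING: keep groups where SUM(amount) > 134.
  credit: ids {3, 5, 9, 10} → SUM(amount)=432
  debit: ids {2, 6} → SUM(amount)=89
  fee: ids {1, 7, 12, 13, 14} → SUM(amount)=598
  transfer: ids {4, 8, 11} → SUM(amount)=72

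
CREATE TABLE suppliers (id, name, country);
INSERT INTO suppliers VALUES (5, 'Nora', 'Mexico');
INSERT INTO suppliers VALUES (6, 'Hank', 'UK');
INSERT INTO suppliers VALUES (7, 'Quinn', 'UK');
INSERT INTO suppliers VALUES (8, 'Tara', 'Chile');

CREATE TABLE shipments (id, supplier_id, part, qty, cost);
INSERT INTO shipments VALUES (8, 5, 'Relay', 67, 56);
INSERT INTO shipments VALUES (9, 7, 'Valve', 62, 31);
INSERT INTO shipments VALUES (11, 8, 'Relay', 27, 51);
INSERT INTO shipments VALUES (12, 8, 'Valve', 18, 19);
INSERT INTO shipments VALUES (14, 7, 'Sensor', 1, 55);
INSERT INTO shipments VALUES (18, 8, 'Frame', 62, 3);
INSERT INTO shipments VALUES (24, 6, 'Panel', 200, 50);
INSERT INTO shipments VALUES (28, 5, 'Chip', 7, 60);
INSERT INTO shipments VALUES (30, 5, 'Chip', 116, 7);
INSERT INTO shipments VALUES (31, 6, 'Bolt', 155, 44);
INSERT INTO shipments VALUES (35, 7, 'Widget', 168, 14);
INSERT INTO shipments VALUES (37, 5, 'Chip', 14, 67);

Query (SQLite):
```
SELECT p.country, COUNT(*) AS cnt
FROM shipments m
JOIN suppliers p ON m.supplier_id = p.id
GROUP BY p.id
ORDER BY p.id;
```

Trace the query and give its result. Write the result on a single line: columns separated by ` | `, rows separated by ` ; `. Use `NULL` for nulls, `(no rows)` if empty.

Join each shipments row to its suppliers via supplier_id.
Group joined rows by suppliers.id; compute COUNT(*) per group.
  5: ids {8, 28, 30, 37} → COUNT(*)=4
  6: ids {24, 31} → COUNT(*)=2
  7: ids {9, 14, 35} → COUNT(*)=3
  8: ids {11, 12, 18} → COUNT(*)=3

Mexico | 4 ; UK | 2 ; UK | 3 ; Chile | 3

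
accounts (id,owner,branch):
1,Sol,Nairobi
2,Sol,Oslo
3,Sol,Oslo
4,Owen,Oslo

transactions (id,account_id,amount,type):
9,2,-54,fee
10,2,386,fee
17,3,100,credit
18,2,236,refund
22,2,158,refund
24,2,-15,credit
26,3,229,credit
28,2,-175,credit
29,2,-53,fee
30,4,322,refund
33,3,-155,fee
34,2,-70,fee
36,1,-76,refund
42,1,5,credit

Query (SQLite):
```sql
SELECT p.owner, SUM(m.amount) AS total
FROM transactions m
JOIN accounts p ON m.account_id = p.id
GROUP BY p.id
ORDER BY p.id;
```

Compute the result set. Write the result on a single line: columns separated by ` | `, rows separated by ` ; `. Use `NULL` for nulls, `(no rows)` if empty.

Join each transactions row to its accounts via account_id.
Group joined rows by accounts.id; compute SUM(m.amount) per group.
  1: ids {36, 42} → SUM(m.amount)=-71
  2: ids {9, 10, 18, 22, 24, 28, 29, 34} → SUM(m.amount)=413
  3: ids {17, 26, 33} → SUM(m.amount)=174
  4: ids {30} → SUM(m.amount)=322

Sol | -71 ; Sol | 413 ; Sol | 174 ; Owen | 322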